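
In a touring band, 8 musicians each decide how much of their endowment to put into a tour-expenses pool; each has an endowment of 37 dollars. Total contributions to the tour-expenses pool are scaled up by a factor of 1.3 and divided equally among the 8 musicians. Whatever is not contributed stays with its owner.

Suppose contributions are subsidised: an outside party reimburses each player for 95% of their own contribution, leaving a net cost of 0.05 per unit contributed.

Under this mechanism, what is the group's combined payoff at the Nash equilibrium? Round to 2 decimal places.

Under the mechanism each unit contributed yields (1.3/8) / 0.05 = 3.2500 back to its contributor per unit of net cost, which exceeds 1, making full contribution the dominant choice for everyone.
So the Nash equilibrium is full contribution by all 8; the group earns 8 × (37 × 0.95 + 1.3 × 37) = 666.00.

666.00 dollars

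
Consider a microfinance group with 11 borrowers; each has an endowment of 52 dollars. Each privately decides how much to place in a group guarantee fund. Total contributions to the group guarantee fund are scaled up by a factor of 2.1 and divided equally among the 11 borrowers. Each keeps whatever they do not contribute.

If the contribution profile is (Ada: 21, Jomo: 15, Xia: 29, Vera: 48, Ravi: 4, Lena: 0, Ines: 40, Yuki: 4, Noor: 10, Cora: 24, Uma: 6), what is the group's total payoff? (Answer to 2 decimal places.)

793.10 dollars

Total contributed: 21 + 15 + 29 + 48 + 4 + 0 + 40 + 4 + 10 + 24 + 6 = 201; total kept: 11 × 52 − 201 = 371.
The group guarantee fund pays out 2.1 × 201 = 422.10 in aggregate.
Group total = 371 + 422.10 = 793.10.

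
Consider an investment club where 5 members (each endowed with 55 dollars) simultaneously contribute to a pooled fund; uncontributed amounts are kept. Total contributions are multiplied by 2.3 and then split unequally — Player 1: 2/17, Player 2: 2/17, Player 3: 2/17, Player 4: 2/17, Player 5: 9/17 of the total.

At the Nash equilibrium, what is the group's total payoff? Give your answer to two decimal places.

346.50 dollars

Player j's private return per contributed unit is 2.3 × (j's share). Contributing is weakly dominant for j when that share is at least 1/2.3 = 0.4348, and contributing 0 is dominant otherwise.
Only Player 5 (9/17) clears that bar, contributing 55; the remaining 4 contribute 0. Total contributed: 55.
The pooled fund pays out 2.3 × 55 = 126.50 in total (split across the unequal shares, but the aggregate is all that matters for the group sum).
The 4 free-riders keep 55 each, adding 220. Group total = 220 + 126.50 = 346.50.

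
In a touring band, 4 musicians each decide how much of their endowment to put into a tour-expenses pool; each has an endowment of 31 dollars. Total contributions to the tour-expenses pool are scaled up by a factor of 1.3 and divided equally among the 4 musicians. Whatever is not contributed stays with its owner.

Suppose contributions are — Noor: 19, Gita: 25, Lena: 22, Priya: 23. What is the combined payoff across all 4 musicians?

Total contributed: 19 + 25 + 22 + 23 = 89; total kept: 4 × 31 − 89 = 35.
The tour-expenses pool pays out 1.3 × 89 = 115.70 in aggregate.
Group total = 35 + 115.70 = 150.70.

150.70 dollars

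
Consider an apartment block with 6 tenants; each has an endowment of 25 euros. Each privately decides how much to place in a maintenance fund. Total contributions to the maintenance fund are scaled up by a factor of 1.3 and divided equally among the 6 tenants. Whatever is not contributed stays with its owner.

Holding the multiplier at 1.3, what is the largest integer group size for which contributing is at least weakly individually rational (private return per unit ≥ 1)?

1

Private return per unit is 1.3/(group size), which is ≥ 1 whenever the group size is ≤ 1.3.
The largest such integer is 1.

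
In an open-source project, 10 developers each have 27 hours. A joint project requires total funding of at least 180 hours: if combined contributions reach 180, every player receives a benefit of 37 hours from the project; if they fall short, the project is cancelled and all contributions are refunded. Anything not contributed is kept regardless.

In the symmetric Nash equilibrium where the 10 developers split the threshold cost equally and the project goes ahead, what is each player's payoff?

Equal share of the threshold: 180/10 = 18.
At this profile no one gains by cutting their contribution: any cut drops the total below 180, the project is cancelled, contributions are refunded, and the deviator ends with 27, which is less than 27 − 18 + 37 = 46. Contributing more than 18 just wastes the excess. So contributing exactly 18 is a best response.
Each player's payoff: 27 − 18 + 37 = 46.

46 hours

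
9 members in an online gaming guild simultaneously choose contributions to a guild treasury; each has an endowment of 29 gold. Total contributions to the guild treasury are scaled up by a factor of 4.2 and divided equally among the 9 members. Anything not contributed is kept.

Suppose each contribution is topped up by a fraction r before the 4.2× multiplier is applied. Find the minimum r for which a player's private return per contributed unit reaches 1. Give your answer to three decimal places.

1.143

With matching at rate r, one contributed unit becomes (1 + r) in the guild treasury and returns 4.2 × (1 + r) / 9 to the contributor.
Setting this equal to 1: 1 + r = 9/4.2 = 2.1429.
So the minimum matching rate is r = 2.1429 − 1 = 1.143.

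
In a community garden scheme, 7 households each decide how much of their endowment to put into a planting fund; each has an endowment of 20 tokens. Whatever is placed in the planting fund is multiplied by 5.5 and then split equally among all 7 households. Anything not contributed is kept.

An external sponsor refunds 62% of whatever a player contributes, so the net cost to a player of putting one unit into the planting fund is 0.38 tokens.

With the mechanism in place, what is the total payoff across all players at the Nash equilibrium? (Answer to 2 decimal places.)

856.80 tokens

With the mechanism, a contributed unit returns (5.5/7) / 0.38 = 2.0677 per unit of net cost to the contributor — now above 1 — so contributing fully is weakly dominant for every player.
At the Nash equilibrium everyone contributes 20. Group total payoff = 7 × (20 × 0.62 + 5.5 × 20) = 856.80.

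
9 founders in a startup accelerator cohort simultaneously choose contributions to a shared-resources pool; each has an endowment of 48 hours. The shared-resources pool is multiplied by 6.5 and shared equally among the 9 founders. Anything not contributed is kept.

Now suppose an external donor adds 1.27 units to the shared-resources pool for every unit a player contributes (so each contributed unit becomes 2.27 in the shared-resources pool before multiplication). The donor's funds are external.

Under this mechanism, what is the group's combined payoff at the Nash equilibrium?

Under the mechanism each unit contributed yields 6.5 × 2.27 / 9 = 1.6394 back to its contributor per unit of net cost, which exceeds 1, making full contribution the dominant choice for everyone.
At the Nash equilibrium everyone contributes 48. Group total payoff = 6.5 × 2.27 × 432 = 6374.16.

6374.16 hours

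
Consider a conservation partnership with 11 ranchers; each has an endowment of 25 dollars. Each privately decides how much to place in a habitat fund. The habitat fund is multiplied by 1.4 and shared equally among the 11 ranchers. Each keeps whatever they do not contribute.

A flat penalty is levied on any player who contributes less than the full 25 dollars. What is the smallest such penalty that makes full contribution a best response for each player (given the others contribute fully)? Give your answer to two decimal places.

Given the others contribute fully, the best deviation is to contribute 0 (any partial contribution still incurs the fine and gives up units whose private return 0.1273 is below 1).
Deviating from 25 to 0 saves 25 dollars but forfeits the deviator's share of the drop in the habitat fund: 1.4/11 × 25 = 3.18.
So the deviation gain is 25 − 3.18 = 21.82, and the fine must be at least 21.82 dollars to wipe it out.

21.82 dollars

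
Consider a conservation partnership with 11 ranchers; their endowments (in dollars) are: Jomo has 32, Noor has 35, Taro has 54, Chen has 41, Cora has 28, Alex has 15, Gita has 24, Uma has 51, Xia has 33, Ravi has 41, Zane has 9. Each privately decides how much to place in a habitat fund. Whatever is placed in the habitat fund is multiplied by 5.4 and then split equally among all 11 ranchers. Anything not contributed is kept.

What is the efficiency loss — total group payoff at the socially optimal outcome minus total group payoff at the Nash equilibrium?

1597.20 dollars

The private return per contributed unit is 5.4/11 = 0.4909 < 1 for every player regardless of endowment, so the Nash equilibrium is zero contribution and the group total is Σ E_j = 32 + 35 + 54 + 41 + 28 + 15 + 24 + 51 + 33 + 41 + 9 = 363.
Each contributed unit returns 5.400 to the group, so the social optimum is full contribution by everyone: group total = 5.400 × 363 = 1960.20.
Efficiency loss = (5.400 − 1) × 363 = 1597.20.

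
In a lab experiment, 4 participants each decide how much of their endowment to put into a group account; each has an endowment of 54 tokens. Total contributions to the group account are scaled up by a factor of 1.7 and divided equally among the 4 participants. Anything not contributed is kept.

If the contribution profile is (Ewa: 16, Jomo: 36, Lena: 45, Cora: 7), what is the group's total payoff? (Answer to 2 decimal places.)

288.80 tokens

Total contributed: 16 + 36 + 45 + 7 = 104; total kept: 4 × 54 − 104 = 112.
The group account pays out 1.7 × 104 = 176.80 in aggregate.
Group total = 112 + 176.80 = 288.80.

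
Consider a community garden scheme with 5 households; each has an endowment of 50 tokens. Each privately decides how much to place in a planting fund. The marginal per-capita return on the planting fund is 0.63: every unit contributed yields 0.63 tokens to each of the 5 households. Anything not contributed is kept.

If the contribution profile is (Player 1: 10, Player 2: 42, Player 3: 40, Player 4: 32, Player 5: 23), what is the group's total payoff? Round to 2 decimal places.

566.05 tokens

Total contributed: 10 + 42 + 40 + 32 + 23 = 147; total kept: 5 × 50 − 147 = 103.
The planting fund pays out 0.63 × 5 × 147 = 463.05 in aggregate.
Group total = 103 + 463.05 = 566.05.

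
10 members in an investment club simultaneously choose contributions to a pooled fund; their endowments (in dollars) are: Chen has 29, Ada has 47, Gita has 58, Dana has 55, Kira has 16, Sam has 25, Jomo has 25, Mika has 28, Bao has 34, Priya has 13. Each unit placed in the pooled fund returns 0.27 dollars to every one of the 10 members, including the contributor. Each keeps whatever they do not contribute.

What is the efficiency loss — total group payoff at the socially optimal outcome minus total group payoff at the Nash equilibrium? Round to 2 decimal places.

561.00 dollars

The private return per contributed unit is 0.27 < 1 for everyone, so the Nash equilibrium is zero contribution and the group total is Σ E_j = 29 + 47 + 58 + 55 + 16 + 25 + 25 + 28 + 34 + 13 = 330.
Each contributed unit returns 2.700 to the group, so the social optimum is full contribution by everyone: group total = 2.700 × 330 = 891.00.
Efficiency loss = (2.700 − 1) × 330 = 561.00.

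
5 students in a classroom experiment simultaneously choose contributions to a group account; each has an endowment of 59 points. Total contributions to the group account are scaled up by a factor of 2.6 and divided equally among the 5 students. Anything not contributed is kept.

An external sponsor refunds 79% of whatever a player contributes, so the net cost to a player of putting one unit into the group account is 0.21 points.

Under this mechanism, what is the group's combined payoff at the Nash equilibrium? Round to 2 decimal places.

Under the mechanism each unit contributed yields (2.6/5) / 0.21 = 2.4762 back to its contributor per unit of net cost, which exceeds 1, making full contribution the dominant choice for everyone.
So the Nash equilibrium is full contribution by all 5; the group earns 5 × (59 × 0.79 + 2.6 × 59) = 1000.05.

1000.05 points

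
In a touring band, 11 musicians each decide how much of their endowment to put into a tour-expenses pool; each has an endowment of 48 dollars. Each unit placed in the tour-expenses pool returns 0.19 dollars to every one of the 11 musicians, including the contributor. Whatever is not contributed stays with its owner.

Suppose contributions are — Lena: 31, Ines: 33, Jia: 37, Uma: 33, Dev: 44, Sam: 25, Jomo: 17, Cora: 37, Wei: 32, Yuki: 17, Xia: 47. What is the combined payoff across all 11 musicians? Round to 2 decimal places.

912.77 dollars

Total contributed: 31 + 33 + 37 + 33 + 44 + 25 + 17 + 37 + 32 + 17 + 47 = 353; total kept: 11 × 48 − 353 = 175.
The tour-expenses pool pays out 0.19 × 11 × 353 = 737.77 in aggregate.
Group total = 175 + 737.77 = 912.77.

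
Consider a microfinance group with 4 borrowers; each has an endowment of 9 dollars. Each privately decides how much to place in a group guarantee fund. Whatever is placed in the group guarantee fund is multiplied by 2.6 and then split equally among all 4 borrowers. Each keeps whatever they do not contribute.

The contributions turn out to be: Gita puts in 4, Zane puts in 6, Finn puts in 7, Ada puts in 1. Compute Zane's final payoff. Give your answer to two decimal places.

Total contributed: 4 + 6 + 7 + 1 = 18.
Each receives 2.6 × 18 / 4 = 11.70 from the group guarantee fund.
Zane keeps 9 − 6 = 3, so Zane's payoff is 3 + 11.70 = 14.70.

14.70 dollars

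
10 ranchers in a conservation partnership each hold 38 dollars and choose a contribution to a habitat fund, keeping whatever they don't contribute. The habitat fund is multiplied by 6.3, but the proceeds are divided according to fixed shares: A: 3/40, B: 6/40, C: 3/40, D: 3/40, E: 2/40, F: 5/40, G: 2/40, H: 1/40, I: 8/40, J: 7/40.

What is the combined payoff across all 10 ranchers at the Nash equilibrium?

Each unit j contributes comes back to j as 6.3 × (j's share), so j prefers to contribute only if that share exceeds 1/6.3 = 0.1587; otherwise keeping the unit dominates.
I and J are above the threshold, contributing 38 each; the remaining 8 contribute 0. Total contributed: 76.
The habitat fund pays out 6.3 × 76 = 478.80 in total (split across the unequal shares, but the aggregate is all that matters for the group sum).
The 8 free-riders keep 38 each, adding 304. Group total = 304 + 478.80 = 782.80.

782.80 dollars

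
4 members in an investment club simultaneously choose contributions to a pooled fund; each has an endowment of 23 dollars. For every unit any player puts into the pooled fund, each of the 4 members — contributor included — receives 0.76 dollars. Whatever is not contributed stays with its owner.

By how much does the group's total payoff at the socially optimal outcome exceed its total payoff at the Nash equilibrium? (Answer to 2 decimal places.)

The private return per contributed unit is 0.76 < 1, so contributing 0 is dominant for every player. At the Nash equilibrium everyone keeps their 23, and the group total is 4 × 23 = 92.
Each contributed unit returns 3.040 to the group as a whole (0.76 to each of 4 players), which exceeds 1, so the social optimum is full contribution: group total = 3.040 × 92 = 279.68.
Efficiency loss = 279.68 − 92 = 187.68.

187.68 dollars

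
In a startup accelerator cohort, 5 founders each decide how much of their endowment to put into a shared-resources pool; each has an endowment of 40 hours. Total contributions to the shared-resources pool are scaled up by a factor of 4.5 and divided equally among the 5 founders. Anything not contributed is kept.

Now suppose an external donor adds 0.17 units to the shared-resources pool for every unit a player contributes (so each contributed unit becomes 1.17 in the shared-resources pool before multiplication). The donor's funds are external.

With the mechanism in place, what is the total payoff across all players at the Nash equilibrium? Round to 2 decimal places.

The effective private return per unit is now 4.5 × 1.17 / 5 = 1.0530 > 1, so every player's dominant strategy flips to full contribution.
So the Nash equilibrium is full contribution by all 5; the group earns 4.5 × 1.17 × 200 = 1053.00.

1053.00 hours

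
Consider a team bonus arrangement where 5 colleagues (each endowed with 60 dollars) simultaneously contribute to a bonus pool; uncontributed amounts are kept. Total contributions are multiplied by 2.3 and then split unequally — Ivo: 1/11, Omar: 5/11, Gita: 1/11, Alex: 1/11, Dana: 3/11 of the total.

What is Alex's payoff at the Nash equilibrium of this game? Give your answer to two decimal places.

72.55 dollars

For player j, contributing a unit is worthwhile iff 2.3 × (j's share) ≥ 1, i.e. iff j's share is at least 0.4348.
Only Omar (5/11) clears that bar, contributing 60; the remaining 4 contribute 0. Total contributed: 60.
Alex keeps 60 and receives 2.3 × 60 × 1/11 = 12.55 from the bonus pool, for a payoff of 72.55.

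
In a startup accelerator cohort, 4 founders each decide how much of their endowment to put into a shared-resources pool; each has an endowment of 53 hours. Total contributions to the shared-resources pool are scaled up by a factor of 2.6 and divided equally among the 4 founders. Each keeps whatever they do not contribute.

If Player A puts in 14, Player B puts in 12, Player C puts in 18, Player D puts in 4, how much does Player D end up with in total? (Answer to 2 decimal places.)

Total contributed: 14 + 12 + 18 + 4 = 48.
Each receives 2.6 × 48 / 4 = 31.20 from the shared-resources pool.
Player D keeps 53 − 4 = 49, so Player D's payoff is 49 + 31.20 = 80.20.

80.20 hours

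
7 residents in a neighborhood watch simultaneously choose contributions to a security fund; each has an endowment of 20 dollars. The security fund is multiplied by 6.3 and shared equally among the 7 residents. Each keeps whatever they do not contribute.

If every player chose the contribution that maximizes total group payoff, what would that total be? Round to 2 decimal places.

882.00 dollars

Each contributed unit returns 6.300 to the group as a whole (0.9000 to each of 7 players), which exceeds 1, so the social optimum is full contribution: group total = 6.300 × 140 = 882.00.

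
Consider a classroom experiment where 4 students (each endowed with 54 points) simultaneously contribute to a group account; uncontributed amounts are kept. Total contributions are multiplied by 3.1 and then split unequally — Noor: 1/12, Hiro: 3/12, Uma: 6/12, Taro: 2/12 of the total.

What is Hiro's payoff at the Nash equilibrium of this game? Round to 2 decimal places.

95.85 points

Each unit j contributes comes back to j as 3.1 × (j's share), so j prefers to contribute only if that share exceeds 1/3.1 = 0.3226; otherwise keeping the unit dominates.
The only share above 0.3226 is Uma's 6/12, contributing 54; the remaining 3 contribute 0. Total contributed: 54.
Hiro keeps 54 and receives 3.1 × 54 × 3/12 = 41.85 from the group account, for a payoff of 95.85.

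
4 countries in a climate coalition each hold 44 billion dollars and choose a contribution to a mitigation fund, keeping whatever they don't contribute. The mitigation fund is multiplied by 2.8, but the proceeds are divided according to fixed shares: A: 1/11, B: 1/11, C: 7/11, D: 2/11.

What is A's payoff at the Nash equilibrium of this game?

55.20 billion dollars

Player j's private return per contributed unit is 2.8 × (j's share). Contributing is weakly dominant for j when that share is at least 1/2.8 = 0.3571, and contributing 0 is dominant otherwise.
C alone (share 7/11) is above the threshold, contributing 44; the remaining 3 contribute 0. Total contributed: 44.
A keeps 44 and receives 2.8 × 44 × 1/11 = 11.20 from the mitigation fund, for a payoff of 55.20.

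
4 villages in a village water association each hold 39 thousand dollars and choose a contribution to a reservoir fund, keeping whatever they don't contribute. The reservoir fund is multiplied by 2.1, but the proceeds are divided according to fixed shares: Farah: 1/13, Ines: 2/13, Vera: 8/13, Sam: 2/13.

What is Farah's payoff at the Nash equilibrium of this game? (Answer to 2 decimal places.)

45.30 thousand dollars

Player j's private return per contributed unit is 2.1 × (j's share). Contributing is weakly dominant for j when that share is at least 1/2.1 = 0.4762, and contributing 0 is dominant otherwise.
The only share above 0.4762 is Vera's 8/13, contributing 39; the remaining 3 contribute 0. Total contributed: 39.
Farah keeps 39 and receives 2.1 × 39 × 1/13 = 6.30 from the reservoir fund, for a payoff of 45.30.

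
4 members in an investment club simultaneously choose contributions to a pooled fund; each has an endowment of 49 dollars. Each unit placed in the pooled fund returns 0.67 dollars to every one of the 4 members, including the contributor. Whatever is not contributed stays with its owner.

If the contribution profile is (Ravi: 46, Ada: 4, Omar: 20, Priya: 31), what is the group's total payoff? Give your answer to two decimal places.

Total contributed: 46 + 4 + 20 + 31 = 101; total kept: 4 × 49 − 101 = 95.
The pooled fund pays out 0.67 × 4 × 101 = 270.68 in aggregate.
Group total = 95 + 270.68 = 365.68.

365.68 dollars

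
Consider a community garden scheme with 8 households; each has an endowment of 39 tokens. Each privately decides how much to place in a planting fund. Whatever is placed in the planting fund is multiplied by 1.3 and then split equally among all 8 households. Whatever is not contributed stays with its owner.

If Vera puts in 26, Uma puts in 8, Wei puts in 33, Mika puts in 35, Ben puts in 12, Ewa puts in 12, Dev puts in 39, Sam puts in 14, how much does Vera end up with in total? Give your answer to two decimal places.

42.09 tokens

Total contributed: 26 + 8 + 33 + 35 + 12 + 12 + 39 + 14 = 179.
Each receives 1.3 × 179 / 8 = 29.09 from the planting fund.
Vera keeps 39 − 26 = 13, so Vera's payoff is 13 + 29.09 = 42.09.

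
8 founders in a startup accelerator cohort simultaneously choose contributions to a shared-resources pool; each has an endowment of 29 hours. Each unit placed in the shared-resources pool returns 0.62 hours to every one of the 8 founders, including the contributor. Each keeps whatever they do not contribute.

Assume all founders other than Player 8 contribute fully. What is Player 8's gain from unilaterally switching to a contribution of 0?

Switching from a contribution of 29 to 0 lets Player 8 keep an extra 29 hours, but lowers the shared-resources pool by 29, which costs Player 8 their own share of that drop: 0.62 × 29 = 17.98.
Net gain = 29 − 17.98 = 11.02. The private return per contributed unit (0.62) is below 1, so free-riding is indeed the best response regardless of what the others do.

11.02 hours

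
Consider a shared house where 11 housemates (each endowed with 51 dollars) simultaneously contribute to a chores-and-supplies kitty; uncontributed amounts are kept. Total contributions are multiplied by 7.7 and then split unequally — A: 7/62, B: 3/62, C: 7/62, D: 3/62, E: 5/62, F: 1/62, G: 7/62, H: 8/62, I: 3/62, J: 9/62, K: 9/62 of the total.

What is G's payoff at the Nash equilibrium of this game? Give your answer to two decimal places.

Player j's private return per contributed unit is 7.7 × (j's share). Contributing is weakly dominant for j when that share is at least 1/7.7 = 0.1299, and contributing 0 is dominant otherwise.
The shares above 0.1299 belong to J and K, contributing 51 each; the remaining 9 contribute 0. Total contributed: 102.
G keeps 51 and receives 7.7 × 102 × 7/62 = 88.67 from the chores-and-supplies kitty, for a payoff of 139.67.

139.67 dollars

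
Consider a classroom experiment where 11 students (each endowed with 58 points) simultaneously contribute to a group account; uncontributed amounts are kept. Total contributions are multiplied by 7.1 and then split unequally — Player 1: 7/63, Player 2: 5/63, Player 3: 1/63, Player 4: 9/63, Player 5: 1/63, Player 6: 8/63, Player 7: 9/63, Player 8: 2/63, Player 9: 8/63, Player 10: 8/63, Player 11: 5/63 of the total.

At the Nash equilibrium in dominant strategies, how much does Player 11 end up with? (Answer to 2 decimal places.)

For player j, contributing a unit is worthwhile iff 7.1 × (j's share) ≥ 1, i.e. iff j's share is at least 0.1408.
Player 4 and Player 7 clear that bar, contributing 58 each; the remaining 9 contribute 0. Total contributed: 116.
Player 11 keeps 58 and receives 7.1 × 116 × 5/63 = 65.37 from the group account, for a payoff of 123.37.

123.37 points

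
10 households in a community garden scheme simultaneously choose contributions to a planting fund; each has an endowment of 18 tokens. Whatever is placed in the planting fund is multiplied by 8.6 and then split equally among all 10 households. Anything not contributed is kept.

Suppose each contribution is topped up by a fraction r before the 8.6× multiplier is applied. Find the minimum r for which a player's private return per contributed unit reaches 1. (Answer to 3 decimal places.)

With matching at rate r, one contributed unit becomes (1 + r) in the planting fund and returns 8.6 × (1 + r) / 10 to the contributor.
Setting this equal to 1: 1 + r = 10/8.6 = 1.1628.
So the minimum matching rate is r = 1.1628 − 1 = 0.163.

0.163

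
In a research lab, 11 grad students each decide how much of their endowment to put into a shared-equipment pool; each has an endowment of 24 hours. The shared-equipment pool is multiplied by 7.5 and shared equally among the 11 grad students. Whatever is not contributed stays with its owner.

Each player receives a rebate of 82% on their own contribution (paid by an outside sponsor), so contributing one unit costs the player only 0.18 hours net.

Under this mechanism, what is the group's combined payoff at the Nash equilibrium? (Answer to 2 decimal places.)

2196.48 hours

With the mechanism, a contributed unit returns (7.5/11) / 0.18 = 3.7879 per unit of net cost to the contributor — now above 1 — so contributing fully is weakly dominant for every player.
So the Nash equilibrium is full contribution by all 11; the group earns 11 × (24 × 0.82 + 7.5 × 24) = 2196.48.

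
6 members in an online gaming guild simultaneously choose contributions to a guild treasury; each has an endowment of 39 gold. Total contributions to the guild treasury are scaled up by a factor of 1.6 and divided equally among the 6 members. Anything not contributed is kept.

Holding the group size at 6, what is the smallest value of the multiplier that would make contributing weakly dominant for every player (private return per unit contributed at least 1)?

A contributed unit returns (multiplier)/6 to its contributor.
This reaches 1 exactly when the multiplier is 6.

6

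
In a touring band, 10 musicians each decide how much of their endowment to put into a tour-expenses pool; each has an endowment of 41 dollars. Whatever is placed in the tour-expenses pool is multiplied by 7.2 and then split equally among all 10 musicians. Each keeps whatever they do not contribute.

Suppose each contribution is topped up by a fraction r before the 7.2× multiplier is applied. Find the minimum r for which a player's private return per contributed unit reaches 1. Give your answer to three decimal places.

With matching at rate r, one contributed unit becomes (1 + r) in the tour-expenses pool and returns 7.2 × (1 + r) / 10 to the contributor.
Setting this equal to 1: 1 + r = 10/7.2 = 1.3889.
So the minimum matching rate is r = 1.3889 − 1 = 0.389.

0.389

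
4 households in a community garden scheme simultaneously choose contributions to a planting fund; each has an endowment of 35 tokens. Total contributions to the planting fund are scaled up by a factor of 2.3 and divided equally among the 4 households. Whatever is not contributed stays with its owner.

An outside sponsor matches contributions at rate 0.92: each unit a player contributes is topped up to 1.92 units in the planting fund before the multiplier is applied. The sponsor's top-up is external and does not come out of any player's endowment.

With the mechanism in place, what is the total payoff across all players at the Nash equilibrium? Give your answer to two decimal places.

618.24 tokens

With the mechanism, a contributed unit returns 2.3 × 1.92 / 4 = 1.1040 per unit of net cost to the contributor — now above 1 — so contributing fully is weakly dominant for every player.
At the Nash equilibrium everyone contributes 35. Group total payoff = 2.3 × 1.92 × 140 = 618.24.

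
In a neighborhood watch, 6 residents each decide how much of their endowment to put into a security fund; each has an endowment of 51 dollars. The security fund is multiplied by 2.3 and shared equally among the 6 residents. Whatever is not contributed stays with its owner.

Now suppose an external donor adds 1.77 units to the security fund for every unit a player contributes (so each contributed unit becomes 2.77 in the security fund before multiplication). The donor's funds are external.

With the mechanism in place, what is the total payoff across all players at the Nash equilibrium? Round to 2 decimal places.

The effective private return per unit is now 2.3 × 2.77 / 6 = 1.0618 > 1, so every player's dominant strategy flips to full contribution.
At the Nash equilibrium everyone contributes 51. Group total payoff = 2.3 × 2.77 × 306 = 1949.53.

1949.53 dollars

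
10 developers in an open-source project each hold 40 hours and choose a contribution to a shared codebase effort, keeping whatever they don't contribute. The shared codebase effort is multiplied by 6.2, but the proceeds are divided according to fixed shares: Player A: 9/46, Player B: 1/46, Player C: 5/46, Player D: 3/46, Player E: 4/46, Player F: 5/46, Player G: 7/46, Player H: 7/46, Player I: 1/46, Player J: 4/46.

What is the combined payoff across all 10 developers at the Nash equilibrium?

A player with share s gets back 6.2·s per unit contributed, so full contribution is dominant for anyone with s > 1/6.2 = 0.1613 and zero contribution is dominant for anyone below.
The only share above 0.1613 is Player A's 9/46, contributing 40; the remaining 9 contribute 0. Total contributed: 40.
The shared codebase effort pays out 6.2 × 40 = 248.00 in total (split across the unequal shares, but the aggregate is all that matters for the group sum).
The 9 free-riders keep 40 each, adding 360. Group total = 360 + 248.00 = 608.00.

608.00 hours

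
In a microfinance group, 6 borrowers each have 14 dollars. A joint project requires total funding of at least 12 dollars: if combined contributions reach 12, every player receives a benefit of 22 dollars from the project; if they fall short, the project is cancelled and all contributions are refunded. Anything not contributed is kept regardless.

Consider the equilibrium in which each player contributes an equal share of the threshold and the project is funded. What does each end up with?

34 dollars

Equal share of the threshold: 12/6 = 2.
At this profile no one gains by cutting their contribution: any cut drops the total below 12, the project is cancelled, contributions are refunded, and the deviator ends with 14, which is less than 14 − 2 + 22 = 34. Contributing more than 2 just wastes the excess. So contributing exactly 2 is a best response.
Each player's payoff: 14 − 2 + 22 = 34.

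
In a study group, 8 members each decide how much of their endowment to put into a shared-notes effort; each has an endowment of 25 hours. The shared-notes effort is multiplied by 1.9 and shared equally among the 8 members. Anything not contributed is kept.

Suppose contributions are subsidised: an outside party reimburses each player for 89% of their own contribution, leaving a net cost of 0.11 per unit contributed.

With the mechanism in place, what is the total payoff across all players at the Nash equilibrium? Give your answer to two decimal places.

558.00 hours

With the mechanism, a contributed unit returns (1.9/8) / 0.11 = 2.1591 per unit of net cost to the contributor — now above 1 — so contributing fully is weakly dominant for every player.
So the Nash equilibrium is full contribution by all 8; the group earns 8 × (25 × 0.89 + 1.9 × 25) = 558.00.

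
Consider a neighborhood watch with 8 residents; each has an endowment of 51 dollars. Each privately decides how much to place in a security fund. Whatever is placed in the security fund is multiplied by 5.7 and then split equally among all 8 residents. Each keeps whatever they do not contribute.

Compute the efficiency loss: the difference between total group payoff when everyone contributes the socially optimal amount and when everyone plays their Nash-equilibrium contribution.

Each contributed unit returns 5.7/8 = 0.7125 to its contributor — below 1 — so contributing 0 is dominant for every player. At the Nash equilibrium everyone keeps their 51, and the group total is 8 × 51 = 408.
Each contributed unit returns 5.700 to the group as a whole (0.7125 to each of 8 players), which exceeds 1, so the social optimum is full contribution: group total = 5.700 × 408 = 2325.60.
Efficiency loss = 2325.60 − 408 = 1917.60.

1917.60 dollars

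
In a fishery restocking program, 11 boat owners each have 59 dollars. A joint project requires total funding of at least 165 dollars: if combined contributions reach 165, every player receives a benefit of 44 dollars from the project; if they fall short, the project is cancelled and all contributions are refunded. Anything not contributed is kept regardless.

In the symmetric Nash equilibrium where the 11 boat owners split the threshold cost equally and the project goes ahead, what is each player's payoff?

88 dollars

Equal share of the threshold: 165/11 = 15.
At this profile no one gains by cutting their contribution: any cut drops the total below 165, the project is cancelled, contributions are refunded, and the deviator ends with 59, which is less than 59 − 15 + 44 = 88. Contributing more than 15 just wastes the excess. So contributing exactly 15 is a best response.
Each player's payoff: 59 − 15 + 44 = 88.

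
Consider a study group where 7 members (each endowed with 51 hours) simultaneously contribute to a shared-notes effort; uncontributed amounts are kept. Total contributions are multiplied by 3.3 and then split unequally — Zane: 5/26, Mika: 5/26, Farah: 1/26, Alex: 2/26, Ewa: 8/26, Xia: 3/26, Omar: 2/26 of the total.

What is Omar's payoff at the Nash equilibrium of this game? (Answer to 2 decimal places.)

A player with share s gets back 3.3·s per unit contributed, so full contribution is dominant for anyone with s > 1/3.3 = 0.3030 and zero contribution is dominant for anyone below.
Ewa alone (share 8/26) is above the threshold, contributing 51; the remaining 6 contribute 0. Total contributed: 51.
Omar keeps 51 and receives 3.3 × 51 × 2/26 = 12.95 from the shared-notes effort, for a payoff of 63.95.

63.95 hours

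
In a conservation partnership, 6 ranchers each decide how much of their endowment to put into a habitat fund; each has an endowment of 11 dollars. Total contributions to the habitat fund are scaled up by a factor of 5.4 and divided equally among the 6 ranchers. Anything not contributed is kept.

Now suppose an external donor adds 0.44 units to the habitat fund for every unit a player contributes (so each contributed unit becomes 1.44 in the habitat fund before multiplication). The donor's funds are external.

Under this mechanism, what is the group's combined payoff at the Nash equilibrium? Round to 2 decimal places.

513.22 dollars

With the mechanism, a contributed unit returns 5.4 × 1.44 / 6 = 1.2960 per unit of net cost to the contributor — now above 1 — so contributing fully is weakly dominant for every player.
At the Nash equilibrium everyone contributes 11. Group total payoff = 5.4 × 1.44 × 66 = 513.22.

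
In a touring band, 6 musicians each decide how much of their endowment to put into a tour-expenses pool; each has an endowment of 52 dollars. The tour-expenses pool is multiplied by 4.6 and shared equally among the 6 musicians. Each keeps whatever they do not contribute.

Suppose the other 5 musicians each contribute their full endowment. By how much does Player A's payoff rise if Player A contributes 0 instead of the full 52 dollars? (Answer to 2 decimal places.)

Switching from a contribution of 52 to 0 lets Player A keep an extra 52 dollars, but lowers the tour-expenses pool by 52, which costs Player A their own share of that drop: 4.6/6 × 52 = 39.87.
Net gain = 52 − 39.87 = 12.13. The private return per contributed unit (0.7667) is below 1, so free-riding is indeed the best response regardless of what the others do.

12.13 dollars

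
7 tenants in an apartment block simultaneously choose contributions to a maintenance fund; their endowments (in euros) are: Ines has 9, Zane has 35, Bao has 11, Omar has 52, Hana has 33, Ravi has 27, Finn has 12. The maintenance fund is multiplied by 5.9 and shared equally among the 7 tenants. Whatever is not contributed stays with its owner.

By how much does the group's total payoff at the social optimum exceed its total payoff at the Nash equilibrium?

The private return per contributed unit is 5.9/7 = 0.8429 < 1 for every player regardless of endowment, so the Nash equilibrium is zero contribution and the group total is Σ E_j = 9 + 35 + 11 + 52 + 33 + 27 + 12 = 179.
Each contributed unit returns 5.900 to the group, so the social optimum is full contribution by everyone: group total = 5.900 × 179 = 1056.10.
Efficiency loss = (5.900 − 1) × 179 = 877.10.

877.10 euros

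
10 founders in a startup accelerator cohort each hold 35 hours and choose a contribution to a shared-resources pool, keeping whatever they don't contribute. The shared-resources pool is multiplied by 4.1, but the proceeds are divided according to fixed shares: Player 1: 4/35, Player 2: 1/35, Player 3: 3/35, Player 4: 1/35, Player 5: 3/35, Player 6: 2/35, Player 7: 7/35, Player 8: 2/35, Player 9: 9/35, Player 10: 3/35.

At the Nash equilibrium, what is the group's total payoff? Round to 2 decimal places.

458.50 hours

Each unit j contributes comes back to j as 4.1 × (j's share), so j prefers to contribute only if that share exceeds 1/4.1 = 0.2439; otherwise keeping the unit dominates.
The only share above 0.2439 is Player 9's 9/35, contributing 35; the remaining 9 contribute 0. Total contributed: 35.
The shared-resources pool pays out 4.1 × 35 = 143.50 in total (split across the unequal shares, but the aggregate is all that matters for the group sum).
The 9 free-riders keep 35 each, adding 315. Group total = 315 + 143.50 = 458.50.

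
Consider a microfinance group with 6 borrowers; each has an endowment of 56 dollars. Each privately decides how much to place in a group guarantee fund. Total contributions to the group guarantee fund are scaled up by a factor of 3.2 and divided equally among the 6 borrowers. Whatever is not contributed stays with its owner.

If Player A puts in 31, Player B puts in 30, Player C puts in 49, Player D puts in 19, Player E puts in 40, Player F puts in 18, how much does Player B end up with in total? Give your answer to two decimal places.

Total contributed: 31 + 30 + 49 + 19 + 40 + 18 = 187.
Each receives 3.2 × 187 / 6 = 99.73 from the group guarantee fund.
Player B keeps 56 − 30 = 26, so Player B's payoff is 26 + 99.73 = 125.73.

125.73 dollars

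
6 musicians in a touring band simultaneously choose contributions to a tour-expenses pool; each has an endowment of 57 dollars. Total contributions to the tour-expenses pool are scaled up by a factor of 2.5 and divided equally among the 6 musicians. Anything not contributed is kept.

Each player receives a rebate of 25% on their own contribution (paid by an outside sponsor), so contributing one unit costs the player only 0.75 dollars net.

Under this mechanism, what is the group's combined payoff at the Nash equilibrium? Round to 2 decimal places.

The effective private return is (2.5/6) / 0.75 = 0.5556, which is still under 1, so the mechanism doesn't change anyone's dominant strategy: zero contribution.
Everyone keeps their endowment and the group total is 6 × 57 = 342.

342.00 dollars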